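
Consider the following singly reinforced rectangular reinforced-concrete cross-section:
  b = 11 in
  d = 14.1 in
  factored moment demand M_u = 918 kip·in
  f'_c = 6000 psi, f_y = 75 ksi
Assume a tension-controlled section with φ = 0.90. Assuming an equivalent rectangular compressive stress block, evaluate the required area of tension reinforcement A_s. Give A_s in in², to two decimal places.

A_s ≈ 1.01 in²

M_n = M_u/φ = 918/0.90 = 1020 kip·in.
From M_n = 0.85 f'_c a b (d − a/2):
a = d − √(d² − 2M_n/(0.85 f'_c b)) = 14.1 − √(14.1² − 2 × 1020/(0.85 × 6 × 11)) = 1.355 in.
A_s = 0.85 f'_c a b / f_y = 0.85 × 6 × 1.355 × 11 / 75 = 1.014 in².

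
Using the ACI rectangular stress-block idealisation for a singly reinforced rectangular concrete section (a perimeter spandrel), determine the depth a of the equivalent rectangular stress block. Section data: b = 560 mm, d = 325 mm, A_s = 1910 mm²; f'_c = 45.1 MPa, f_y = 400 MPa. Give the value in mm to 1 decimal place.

T = A_s f_y = 1910 × 400 = 764000 N = 764 kN.
Setting C = 0.85 f'_c a b equal to T: a = 764000/(0.85 × 45.1 × 560) = 35.6 mm.

a ≈ 35.6 mm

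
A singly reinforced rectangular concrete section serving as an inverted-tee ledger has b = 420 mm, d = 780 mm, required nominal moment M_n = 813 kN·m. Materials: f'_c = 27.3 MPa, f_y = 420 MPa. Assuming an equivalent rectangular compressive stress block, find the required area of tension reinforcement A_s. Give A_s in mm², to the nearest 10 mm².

A_s ≈ 2680 mm²

With M_n = 0.85 f'_c a b (d − a/2), solve the quadratic for a:
a = d − √(d² − 2M_n/(0.85 f'_c b)) = 780 − √(780² − 2 × 813×10⁶/(0.85 × 27.3 × 420)) = 115.50 mm.
A_s = 0.85 f'_c a b / f_y = 0.85 × 27.3 × 115.50 × 420 / 420 = 2680.2 mm².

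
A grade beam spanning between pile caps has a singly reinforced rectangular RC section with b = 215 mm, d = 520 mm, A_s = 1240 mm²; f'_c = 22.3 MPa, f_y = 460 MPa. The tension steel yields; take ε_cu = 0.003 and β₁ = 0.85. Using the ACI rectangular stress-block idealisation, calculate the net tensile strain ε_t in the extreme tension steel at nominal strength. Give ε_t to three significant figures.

a = A_s f_y/(0.85 f'_c b) = 139.96 mm.
β₁ = 0.85, so c = a/β₁ = 139.96/0.85 = 164.66 mm.
From the linear strain diagram with ε_cu = 0.003: ε_t = 0.003 (d − c)/c = 0.003 × (520 − 164.66)/164.66 = 0.00647.
Since ε_t ≥ 0.005, the section is tension-controlled.

ε_t ≈ 0.00647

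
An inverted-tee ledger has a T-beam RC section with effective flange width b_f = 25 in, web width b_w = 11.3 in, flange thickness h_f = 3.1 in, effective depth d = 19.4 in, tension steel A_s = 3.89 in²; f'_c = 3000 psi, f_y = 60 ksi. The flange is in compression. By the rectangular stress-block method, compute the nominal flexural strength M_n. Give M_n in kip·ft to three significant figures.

Tension: T = A_s f_y = 3.89 × 60 = 233.4 kips.
Try a within the flange: a = T/(0.85 f'_c b_f) = 233.4/(0.85 × 3 × 25) = 3.661 in.
a = 3.661 > h_f = 3.1 in: the block extends into the web. Split into flange-overhang and web parts.
C_f = 0.85 f'_c (b_f − b_w) h_f = 0.85 × 3 × (25 − 11.3) × 3.1 = 108.3 kips.
Remaining web compression depth: a_w = (T − C_f)/(0.85 f'_c b_w) = (233.4 − 108.3)/(0.85 × 3 × 11.3) = 4.341 in.
M_n = C_f(d − h_f/2) + (T − C_f)(d − a_w/2) = 108.3 × (19.4 − 1.55) + 125.1 × (19.4 − 2.1705) = 1933.2 + 2155.4 = 4088.6 kip·in.
M_n = 4088.6/12 = 340.72 kip·ft.

M_n ≈ 341 kip·ft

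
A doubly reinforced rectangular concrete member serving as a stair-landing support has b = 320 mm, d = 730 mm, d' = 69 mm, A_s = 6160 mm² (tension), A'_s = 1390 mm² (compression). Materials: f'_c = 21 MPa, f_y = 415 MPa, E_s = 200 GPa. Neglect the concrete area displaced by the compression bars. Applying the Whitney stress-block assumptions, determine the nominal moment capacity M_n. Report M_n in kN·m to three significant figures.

M_n ≈ 1480 kN·m

Assume both tension and compression steel yield.
Net tension couple steel: A_s − A'_s = 4770 mm².
a = (A_s − A'_s) f_y / (0.85 f'_c b) = 1979550/(0.85 × 21 × 320) = 346.56 mm.
c = a/β₁ = 346.56/0.85 = 407.72 mm; ε'_s = 0.003(c − d')/c = 0.0025 ≥ f_y/E_s = 0.0021, so compression steel does yield.
M_n = (A_s − A'_s) f_y (d − a/2) + A'_s f_y (d − d') = [1979550 × (730 − 173.28) + 576850 × (730 − 69)] × 10⁻⁶ = 1102.06 + 381.30 = 1483.36 kN·m.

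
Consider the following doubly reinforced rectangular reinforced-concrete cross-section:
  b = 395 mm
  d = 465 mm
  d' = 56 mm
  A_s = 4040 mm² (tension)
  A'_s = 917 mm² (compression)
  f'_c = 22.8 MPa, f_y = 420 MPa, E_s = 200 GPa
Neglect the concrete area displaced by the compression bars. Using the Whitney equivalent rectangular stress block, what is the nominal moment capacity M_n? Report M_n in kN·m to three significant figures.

Assume both tension and compression steel yield.
Net tension couple steel: A_s − A'_s = 3123 mm².
a = (A_s − A'_s) f_y / (0.85 f'_c b) = 1311660/(0.85 × 22.8 × 395) = 171.34 mm.
c = a/β₁ = 171.34/0.85 = 201.58 mm; ε'_s = 0.003(c − d')/c = 0.0022 ≥ f_y/E_s = 0.0021, so compression steel does yield.
M_n = (A_s − A'_s) f_y (d − a/2) + A'_s f_y (d − d') = [1311660 × (465 − 85.67) + 385140 × (465 − 56)] × 10⁻⁶ = 497.55 + 157.52 = 655.07 kN·m.

M_n ≈ 655 kN·m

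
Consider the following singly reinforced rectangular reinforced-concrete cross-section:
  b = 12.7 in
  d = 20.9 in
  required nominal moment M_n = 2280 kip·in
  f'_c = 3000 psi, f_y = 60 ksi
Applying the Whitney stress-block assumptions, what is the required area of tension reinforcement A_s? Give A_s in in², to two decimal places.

A_s ≈ 1.99 in²

From M_n = 0.85 f'_c a b (d − a/2):
a = d − √(d² − 2M_n/(0.85 f'_c b)) = 20.9 − √(20.9² − 2 × 2280/(0.85 × 3 × 12.7)) = 3.695 in.
A_s = 0.85 f'_c a b / f_y = 0.85 × 3 × 3.695 × 12.7 / 60 = 1.994 in².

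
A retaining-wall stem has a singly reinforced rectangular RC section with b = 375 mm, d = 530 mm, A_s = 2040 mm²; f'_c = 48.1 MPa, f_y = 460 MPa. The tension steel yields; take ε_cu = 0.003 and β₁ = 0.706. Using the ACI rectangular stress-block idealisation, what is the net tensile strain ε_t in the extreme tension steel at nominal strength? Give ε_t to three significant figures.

ε_t ≈ 0.0153

a = A_s f_y/(0.85 f'_c b) = 61.21 mm.
β₁ = 0.706, so c = a/β₁ = 61.21/0.706 = 86.70 mm.
From the linear strain diagram with ε_cu = 0.003: ε_t = 0.003 (d − c)/c = 0.003 × (530 − 86.70)/86.70 = 0.0153.
Since ε_t ≥ 0.005, the section is tension-controlled.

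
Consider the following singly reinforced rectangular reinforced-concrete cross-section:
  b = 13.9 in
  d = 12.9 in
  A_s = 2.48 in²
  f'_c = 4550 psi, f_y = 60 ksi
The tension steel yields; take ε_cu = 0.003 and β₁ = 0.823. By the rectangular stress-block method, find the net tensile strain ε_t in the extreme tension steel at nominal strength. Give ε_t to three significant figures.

a = A_s f_y/(0.85 f'_c b) = 2.768 in.
β₁ = 0.823, so c = a/β₁ = 2.768/0.823 = 3.363 in.
From the linear strain diagram with ε_cu = 0.003: ε_t = 0.003 (d − c)/c = 0.003 × (12.9 − 3.363)/3.363 = 0.00851.
Since ε_t ≥ 0.005, the section is tension-controlled.

ε_t ≈ 0.00851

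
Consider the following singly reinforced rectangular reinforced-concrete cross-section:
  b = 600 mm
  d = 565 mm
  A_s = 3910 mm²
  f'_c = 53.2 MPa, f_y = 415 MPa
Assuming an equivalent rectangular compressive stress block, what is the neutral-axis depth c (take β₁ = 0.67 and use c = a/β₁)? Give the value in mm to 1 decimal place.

c ≈ 89.3 mm

T = A_s f_y = 3910 × 415 = 1622650 N = 1622.65 kN.
Setting C = 0.85 f'_c a b equal to T: a = 1622650/(0.85 × 53.2 × 600) = 59.806 mm.
With β₁ = 0.67, c = a/β₁ = 59.806/0.67 = 89.3 mm.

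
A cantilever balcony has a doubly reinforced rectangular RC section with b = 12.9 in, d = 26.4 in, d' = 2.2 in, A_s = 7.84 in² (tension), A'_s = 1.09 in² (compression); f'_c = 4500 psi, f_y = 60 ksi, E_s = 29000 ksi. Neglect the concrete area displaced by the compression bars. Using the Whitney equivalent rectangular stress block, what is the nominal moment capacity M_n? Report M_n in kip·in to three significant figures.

Assume both steels yield.
a = (A_s − A'_s) f_y/(0.85 f'_c b) = (7.84 − 1.09) × 60/(0.85 × 4.5 × 12.9) = 8.208 in.
c = a/β₁ = 8.208/0.825 = 9.949 in; ε'_s = 0.003(c − d')/c = 0.0023 ≥ ε_y = 0.0021, so the compression steel yields.
M_n = (A_s − A'_s) f_y (d − a/2) + A'_s f_y (d − d') = 405 × (26.4 − 4.104) + 65.4 × (26.4 − 2.2) = 9029.9 + 1582.7 = 10612.6 kip·in.

M_n ≈ 10600 kip·in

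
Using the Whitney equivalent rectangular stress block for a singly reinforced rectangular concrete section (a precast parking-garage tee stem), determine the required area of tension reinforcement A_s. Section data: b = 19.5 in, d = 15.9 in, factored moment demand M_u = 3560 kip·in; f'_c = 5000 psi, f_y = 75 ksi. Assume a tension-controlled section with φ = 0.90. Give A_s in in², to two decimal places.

M_n = M_u/φ = 3560/0.90 = 3955.56 kip·in.
From M_n = 0.85 f'_c a b (d − a/2):
a = d − √(d² − 2M_n/(0.85 f'_c b)) = 15.9 − √(15.9² − 2 × 3955.56/(0.85 × 5 × 19.5)) = 3.356 in.
A_s = 0.85 f'_c a b / f_y = 0.85 × 5 × 3.356 × 19.5 / 75 = 3.708 in².

A_s ≈ 3.71 in²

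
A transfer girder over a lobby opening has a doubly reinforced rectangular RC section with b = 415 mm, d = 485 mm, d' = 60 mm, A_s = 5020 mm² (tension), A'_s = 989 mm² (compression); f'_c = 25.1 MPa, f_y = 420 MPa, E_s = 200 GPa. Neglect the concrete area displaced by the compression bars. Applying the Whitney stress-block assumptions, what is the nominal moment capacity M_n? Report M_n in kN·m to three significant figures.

M_n ≈ 836 kN·m

Assume both tension and compression steel yield.
Net tension couple steel: A_s − A'_s = 4031 mm².
a = (A_s − A'_s) f_y / (0.85 f'_c b) = 1693020/(0.85 × 25.1 × 415) = 191.21 mm.
c = a/β₁ = 191.21/0.85 = 224.95 mm; ε'_s = 0.003(c − d')/c = 0.0022 ≥ f_y/E_s = 0.0021, so compression steel does yield.
M_n = (A_s − A'_s) f_y (d − a/2) + A'_s f_y (d − d') = [1693020 × (485 − 95.605) + 415380 × (485 − 60)] × 10⁻⁶ = 659.25 + 176.54 = 835.79 kN·m.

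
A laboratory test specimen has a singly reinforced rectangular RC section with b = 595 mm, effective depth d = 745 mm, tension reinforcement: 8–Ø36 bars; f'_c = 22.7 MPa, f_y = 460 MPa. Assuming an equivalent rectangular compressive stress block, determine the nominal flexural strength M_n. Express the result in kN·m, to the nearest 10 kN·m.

M_n ≈ 2180 kN·m

A_s = 8 × 1018 = 8144 mm².
T = A_s f_y = 8144 × 460 = 3746240 N = 3746.24 kN.
From C = T: a = T/(0.85 f'_c b) = 3746240/(0.85 × 22.7 × 595) = 326.31 mm.
M_n = T(d − a/2) = 3746.24 kN × (745 − 163.155) mm = 2179.73 kN·m.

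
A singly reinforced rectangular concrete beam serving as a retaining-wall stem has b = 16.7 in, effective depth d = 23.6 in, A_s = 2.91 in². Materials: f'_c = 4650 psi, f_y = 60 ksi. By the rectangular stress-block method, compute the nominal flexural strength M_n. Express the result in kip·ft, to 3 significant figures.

T = A_s f_y = 2.91 × 60 = 174.6 kips.
a = T/(0.85 f'_c b) = 174.6/(0.85 × 4.65 × 16.7) = 2.645 in.
M_n = T(d − a/2) = 174.6 × (23.6 − 1.3225) = 3889.7 kip·in = 3889.7/12 = 324.14 kip·ft.

M_n ≈ 324 kip·ft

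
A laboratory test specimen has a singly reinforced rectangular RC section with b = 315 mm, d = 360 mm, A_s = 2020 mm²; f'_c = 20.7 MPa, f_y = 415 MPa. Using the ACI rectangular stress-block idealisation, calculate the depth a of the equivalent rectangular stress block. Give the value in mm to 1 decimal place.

a ≈ 151.3 mm

T = A_s f_y = 2020 × 415 = 838300 N = 838.3 kN.
Setting C = 0.85 f'_c a b equal to T: a = 838300/(0.85 × 20.7 × 315) = 151.3 mm.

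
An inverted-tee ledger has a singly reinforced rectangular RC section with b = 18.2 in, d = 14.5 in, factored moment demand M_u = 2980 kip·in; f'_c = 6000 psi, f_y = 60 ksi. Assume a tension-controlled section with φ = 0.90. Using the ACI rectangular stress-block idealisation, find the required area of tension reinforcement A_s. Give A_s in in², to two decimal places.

M_n = M_u/φ = 2980/0.90 = 3311.11 kip·in.
From M_n = 0.85 f'_c a b (d − a/2):
a = d − √(d² − 2M_n/(0.85 f'_c b)) = 14.5 − √(14.5² − 2 × 3311.11/(0.85 × 6 × 18.2)) = 2.714 in.
A_s = 0.85 f'_c a b / f_y = 0.85 × 6 × 2.714 × 18.2 / 60 = 4.199 in².

A_s ≈ 4.20 in²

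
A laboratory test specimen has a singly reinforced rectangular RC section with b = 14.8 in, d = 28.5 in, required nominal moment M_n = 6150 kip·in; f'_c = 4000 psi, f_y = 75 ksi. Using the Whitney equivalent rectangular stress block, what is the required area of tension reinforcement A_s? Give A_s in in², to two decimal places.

From M_n = 0.85 f'_c a b (d − a/2):
a = d − √(d² − 2M_n/(0.85 f'_c b)) = 28.5 − √(28.5² − 2 × 6150/(0.85 × 4 × 14.8)) = 4.671 in.
A_s = 0.85 f'_c a b / f_y = 0.85 × 4 × 4.671 × 14.8 / 75 = 3.134 in².

A_s ≈ 3.13 in²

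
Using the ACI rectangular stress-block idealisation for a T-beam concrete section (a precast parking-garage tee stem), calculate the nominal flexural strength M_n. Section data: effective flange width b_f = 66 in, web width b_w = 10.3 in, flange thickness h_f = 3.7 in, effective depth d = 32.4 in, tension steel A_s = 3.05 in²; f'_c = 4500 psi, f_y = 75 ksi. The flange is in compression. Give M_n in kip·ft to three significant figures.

M_n ≈ 609 kip·ft

Tension: T = A_s f_y = 3.05 × 75 = 228.75 kips.
Try a within the flange: a = T/(0.85 f'_c b_f) = 228.75/(0.85 × 4.5 × 66) = 0.906 in.
Since a = 0.906 ≤ h_f = 3.7 in, the stress block lies entirely in the flange; analyse as a rectangular beam of width b_f.
M_n = T(d − a/2) = 228.75 × (32.4 − 0.453) = 7307.9 kip·in.
M_n = 7307.9/12 = 608.99 kip·ft.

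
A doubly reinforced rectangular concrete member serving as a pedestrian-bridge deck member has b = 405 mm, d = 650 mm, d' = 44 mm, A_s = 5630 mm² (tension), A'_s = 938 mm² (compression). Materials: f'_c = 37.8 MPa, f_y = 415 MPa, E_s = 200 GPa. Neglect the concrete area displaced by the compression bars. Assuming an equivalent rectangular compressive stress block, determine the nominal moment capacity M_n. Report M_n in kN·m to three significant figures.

M_n ≈ 1360 kN·m

Assume both tension and compression steel yield.
Net tension couple steel: A_s − A'_s = 4692 mm².
a = (A_s − A'_s) f_y / (0.85 f'_c b) = 1947180/(0.85 × 37.8 × 405) = 149.64 mm.
c = a/β₁ = 149.64/0.78 = 191.85 mm; ε'_s = 0.003(c − d')/c = 0.0023 ≥ f_y/E_s = 0.0021, so compression steel does yield.
M_n = (A_s − A'_s) f_y (d − a/2) + A'_s f_y (d − d') = [1947180 × (650 − 74.82) + 389270 × (650 − 44)] × 10⁻⁶ = 1119.98 + 235.90 = 1355.88 kN·m.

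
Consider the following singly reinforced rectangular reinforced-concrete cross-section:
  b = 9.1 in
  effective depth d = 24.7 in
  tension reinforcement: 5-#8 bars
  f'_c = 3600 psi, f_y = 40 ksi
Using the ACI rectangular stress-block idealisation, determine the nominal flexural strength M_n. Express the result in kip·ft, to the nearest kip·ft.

A_s = 5 × 0.79 = 3.95 in².
T = A_s f_y = 3.95 × 40 = 158 kips.
a = T/(0.85 f'_c b) = 158/(0.85 × 3.6 × 9.1) = 5.674 in.
M_n = T(d − a/2) = 158 × (24.7 − 2.837) = 3454.4 kip·in = 3454.4/12 = 287.87 kip·ft.

M_n ≈ 288 kip·ft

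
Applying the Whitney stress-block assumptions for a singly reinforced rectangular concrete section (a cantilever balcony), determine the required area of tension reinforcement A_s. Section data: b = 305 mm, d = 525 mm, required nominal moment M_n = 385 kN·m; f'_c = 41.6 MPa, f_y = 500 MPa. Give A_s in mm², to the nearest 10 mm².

With M_n = 0.85 f'_c a b (d − a/2), solve the quadratic for a:
a = d − √(d² − 2M_n/(0.85 f'_c b)) = 525 − √(525² − 2 × 385×10⁶/(0.85 × 41.6 × 305)) = 73.08 mm.
A_s = 0.85 f'_c a b / f_y = 0.85 × 41.6 × 73.08 × 305 / 500 = 1576.3 mm².

A_s ≈ 1580 mm²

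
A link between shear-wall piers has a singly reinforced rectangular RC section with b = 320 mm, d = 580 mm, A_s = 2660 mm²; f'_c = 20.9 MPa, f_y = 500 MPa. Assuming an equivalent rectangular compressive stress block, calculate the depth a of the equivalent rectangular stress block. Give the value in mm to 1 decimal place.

a ≈ 234.0 mm

T = A_s f_y = 2660 × 500 = 1330000 N = 1330 kN.
Setting C = 0.85 f'_c a b equal to T: a = 1330000/(0.85 × 20.9 × 320) = 234.0 mm.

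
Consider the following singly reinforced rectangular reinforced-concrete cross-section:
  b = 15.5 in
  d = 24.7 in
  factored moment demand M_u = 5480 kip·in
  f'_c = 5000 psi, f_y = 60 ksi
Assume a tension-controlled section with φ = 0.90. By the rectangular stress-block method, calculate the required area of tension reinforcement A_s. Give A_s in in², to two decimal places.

A_s ≈ 4.48 in²

M_n = M_u/φ = 5480/0.90 = 6088.89 kip·in.
From M_n = 0.85 f'_c a b (d − a/2):
a = d − √(d² − 2M_n/(0.85 f'_c b)) = 24.7 − √(24.7² − 2 × 6088.89/(0.85 × 5 × 15.5)) = 4.079 in.
A_s = 0.85 f'_c a b / f_y = 0.85 × 5 × 4.079 × 15.5 / 60 = 4.478 in².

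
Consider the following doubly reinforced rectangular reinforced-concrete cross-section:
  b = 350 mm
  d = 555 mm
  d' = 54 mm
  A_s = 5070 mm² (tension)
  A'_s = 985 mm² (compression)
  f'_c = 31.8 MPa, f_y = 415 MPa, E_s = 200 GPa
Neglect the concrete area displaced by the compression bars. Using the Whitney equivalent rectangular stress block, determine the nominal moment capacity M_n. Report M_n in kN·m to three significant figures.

M_n ≈ 994 kN·m

Assume both tension and compression steel yield.
Net tension couple steel: A_s − A'_s = 4085 mm².
a = (A_s − A'_s) f_y / (0.85 f'_c b) = 1695275/(0.85 × 31.8 × 350) = 179.20 mm.
c = a/β₁ = 179.20/0.823 = 217.74 mm; ε'_s = 0.003(c − d')/c = 0.0023 ≥ f_y/E_s = 0.0021, so compression steel does yield.
M_n = (A_s − A'_s) f_y (d − a/2) + A'_s f_y (d − d') = [1695275 × (555 − 89.6) + 408775 × (555 − 54)] × 10⁻⁶ = 788.98 + 204.80 = 993.78 kN·m.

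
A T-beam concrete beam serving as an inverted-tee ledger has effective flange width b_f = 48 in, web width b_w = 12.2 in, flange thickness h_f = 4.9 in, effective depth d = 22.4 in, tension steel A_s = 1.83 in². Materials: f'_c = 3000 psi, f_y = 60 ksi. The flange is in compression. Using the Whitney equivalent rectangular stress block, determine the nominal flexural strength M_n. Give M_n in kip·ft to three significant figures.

M_n ≈ 201 kip·ft

Tension: T = A_s f_y = 1.83 × 60 = 109.8 kips.
Try a within the flange: a = T/(0.85 f'_c b_f) = 109.8/(0.85 × 3 × 48) = 0.897 in.
Since a = 0.897 ≤ h_f = 4.9 in, the stress block lies entirely in the flange; analyse as a rectangular beam of width b_f.
M_n = T(d − a/2) = 109.8 × (22.4 − 0.4485) = 2410.3 kip·in.
M_n = 2410.3/12 = 200.86 kip·ft.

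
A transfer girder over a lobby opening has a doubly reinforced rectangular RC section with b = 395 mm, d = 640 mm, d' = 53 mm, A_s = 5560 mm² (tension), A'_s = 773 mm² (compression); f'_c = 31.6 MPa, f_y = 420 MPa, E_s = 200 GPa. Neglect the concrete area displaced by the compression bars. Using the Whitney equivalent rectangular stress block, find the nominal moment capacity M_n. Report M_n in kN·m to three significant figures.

M_n ≈ 1290 kN·m

Assume both tension and compression steel yield.
Net tension couple steel: A_s − A'_s = 4787 mm².
a = (A_s − A'_s) f_y / (0.85 f'_c b) = 2010540/(0.85 × 31.6 × 395) = 189.50 mm.
c = a/β₁ = 189.50/0.824 = 229.98 mm; ε'_s = 0.003(c − d')/c = 0.0023 ≥ f_y/E_s = 0.0021, so compression steel does yield.
M_n = (A_s − A'_s) f_y (d − a/2) + A'_s f_y (d − d') = [2010540 × (640 − 94.75) + 324660 × (640 − 53)] × 10⁻⁶ = 1096.25 + 190.58 = 1286.83 kN·m.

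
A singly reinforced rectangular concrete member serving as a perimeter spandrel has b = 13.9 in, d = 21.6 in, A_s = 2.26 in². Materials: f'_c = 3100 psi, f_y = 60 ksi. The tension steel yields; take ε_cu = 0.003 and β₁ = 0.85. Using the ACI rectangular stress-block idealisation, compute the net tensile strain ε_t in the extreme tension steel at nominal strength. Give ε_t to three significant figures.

ε_t ≈ 0.0119

a = A_s f_y/(0.85 f'_c b) = 3.702 in.
β₁ = 0.85, so c = a/β₁ = 3.702/0.85 = 4.355 in.
From the linear strain diagram with ε_cu = 0.003: ε_t = 0.003 (d − c)/c = 0.003 × (21.6 − 4.355)/4.355 = 0.0119.
Since ε_t ≥ 0.005, the section is tension-controlled.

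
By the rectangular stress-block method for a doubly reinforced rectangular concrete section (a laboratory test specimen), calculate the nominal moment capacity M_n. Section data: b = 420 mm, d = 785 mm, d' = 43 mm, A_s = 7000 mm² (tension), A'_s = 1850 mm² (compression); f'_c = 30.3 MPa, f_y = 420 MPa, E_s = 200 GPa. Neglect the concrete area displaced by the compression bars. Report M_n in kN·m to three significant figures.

M_n ≈ 2060 kN·m

Assume both tension and compression steel yield.
Net tension couple steel: A_s − A'_s = 5150 mm².
a = (A_s − A'_s) f_y / (0.85 f'_c b) = 2163000/(0.85 × 30.3 × 420) = 199.96 mm.
c = a/β₁ = 199.96/0.834 = 239.76 mm; ε'_s = 0.003(c − d')/c = 0.0025 ≥ f_y/E_s = 0.0021, so compression steel does yield.
M_n = (A_s − A'_s) f_y (d − a/2) + A'_s f_y (d − d') = [2163000 × (785 − 99.98) + 777000 × (785 − 43)] × 10⁻⁶ = 1481.70 + 576.53 = 2058.23 kN·m.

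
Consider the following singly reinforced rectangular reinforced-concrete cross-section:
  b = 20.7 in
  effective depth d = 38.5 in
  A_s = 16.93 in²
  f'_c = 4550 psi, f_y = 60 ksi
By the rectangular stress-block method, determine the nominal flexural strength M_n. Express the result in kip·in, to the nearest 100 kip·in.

M_n ≈ 32700 kip·in

T = A_s f_y = 16.93 × 60 = 1015.8 kips.
a = T/(0.85 f'_c b) = 1015.8/(0.85 × 4.55 × 20.7) = 12.688 in.
M_n = T(d − a/2) = 1015.8 × (38.5 − 6.344) = 32664.1 kip·in.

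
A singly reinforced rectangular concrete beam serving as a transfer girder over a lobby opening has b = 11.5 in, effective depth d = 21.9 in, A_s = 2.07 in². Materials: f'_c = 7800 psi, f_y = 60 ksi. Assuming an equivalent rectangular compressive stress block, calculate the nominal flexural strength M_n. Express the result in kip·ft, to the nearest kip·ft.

T = A_s f_y = 2.07 × 60 = 124.2 kips.
a = T/(0.85 f'_c b) = 124.2/(0.85 × 7.8 × 11.5) = 1.629 in.
M_n = T(d − a/2) = 124.2 × (21.9 − 0.8145) = 2618.8 kip·in = 2618.8/12 = 218.23 kip·ft.

M_n ≈ 218 kip·ft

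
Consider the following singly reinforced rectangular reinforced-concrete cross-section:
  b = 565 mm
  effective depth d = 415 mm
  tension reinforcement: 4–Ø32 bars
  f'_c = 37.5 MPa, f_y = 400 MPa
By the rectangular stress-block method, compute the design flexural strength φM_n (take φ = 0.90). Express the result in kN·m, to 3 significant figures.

φM_n ≈ 439 kN·m

A_s = 4 × 804 = 3216 mm².
T = A_s f_y = 3216 × 400 = 1286400 N = 1286.4 kN.
From C = T: a = T/(0.85 f'_c b) = 1286400/(0.85 × 37.5 × 565) = 71.43 mm.
M_n = T(d − a/2) = 1286.4 kN × (415 − 35.715) mm = 487.91 kN·m.
φM_n = 0.90 × 487.91 = 439.12 kN·m.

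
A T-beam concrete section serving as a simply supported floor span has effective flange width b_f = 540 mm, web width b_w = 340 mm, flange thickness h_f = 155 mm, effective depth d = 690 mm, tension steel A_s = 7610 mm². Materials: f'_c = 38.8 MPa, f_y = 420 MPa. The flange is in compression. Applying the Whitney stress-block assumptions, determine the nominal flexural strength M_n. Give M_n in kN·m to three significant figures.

Tension: T = A_s f_y = 7610 × 420 = 3196200 N.
Try a within the flange: a = T/(0.85 f'_c b_f) = 3196200/(0.85 × 38.8 × 540) = 179.47 mm.
a = 179.47 > h_f = 155 mm: the block extends into the web. Split into flange-overhang and web parts.
C_f = 0.85 f'_c (b_f − b_w) h_f = 0.85 × 38.8 × (540 − 340) × 155 = 1022380 N.
Remaining web compression depth: a_w = (T − C_f)/(0.85 f'_c b_w) = (3196200 − 1022380)/(0.85 × 38.8 × 340) = 193.86 mm.
M_n = C_f(d − h_f/2) + (T − C_f)(d − a_w/2) = 1022380 × (690 − 77.5) + 2173820 × (690 − 96.93) = 626.21 + 1289.23 = 1915.44 × 10⁶ N·mm.
M_n = 1915.44 kN·m.

M_n ≈ 1920 kN·m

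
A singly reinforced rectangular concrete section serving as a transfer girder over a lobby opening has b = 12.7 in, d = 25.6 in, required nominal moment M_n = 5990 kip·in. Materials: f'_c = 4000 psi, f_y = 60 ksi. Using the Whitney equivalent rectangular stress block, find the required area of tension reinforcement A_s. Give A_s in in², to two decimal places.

A_s ≈ 4.43 in²

From M_n = 0.85 f'_c a b (d − a/2):
a = d − √(d² − 2M_n/(0.85 f'_c b)) = 25.6 − √(25.6² − 2 × 5990/(0.85 × 4 × 12.7)) = 6.160 in.
A_s = 0.85 f'_c a b / f_y = 0.85 × 4 × 6.160 × 12.7 / 60 = 4.433 in².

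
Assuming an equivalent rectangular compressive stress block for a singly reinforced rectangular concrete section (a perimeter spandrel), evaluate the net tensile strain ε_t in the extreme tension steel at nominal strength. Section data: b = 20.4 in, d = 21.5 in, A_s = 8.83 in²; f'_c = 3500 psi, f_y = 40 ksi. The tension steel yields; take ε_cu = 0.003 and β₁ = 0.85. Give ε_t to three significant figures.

ε_t ≈ 0.00642

a = A_s f_y/(0.85 f'_c b) = 5.820 in.
β₁ = 0.85, so c = a/β₁ = 5.820/0.85 = 6.847 in.
From the linear strain diagram with ε_cu = 0.003: ε_t = 0.003 (d − c)/c = 0.003 × (21.5 − 6.847)/6.847 = 0.00642.
Since ε_t ≥ 0.005, the section is tension-controlled.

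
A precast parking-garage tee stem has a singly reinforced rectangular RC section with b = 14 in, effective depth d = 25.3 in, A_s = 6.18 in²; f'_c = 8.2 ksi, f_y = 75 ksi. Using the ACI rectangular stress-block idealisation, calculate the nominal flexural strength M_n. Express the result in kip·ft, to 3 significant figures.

M_n ≈ 885 kip·ft

T = A_s f_y = 6.18 × 75 = 463.5 kips.
a = T/(0.85 f'_c b) = 463.5/(0.85 × 8.2 × 14) = 4.750 in.
M_n = T(d − a/2) = 463.5 × (25.3 − 2.375) = 10625.7 kip·in = 10625.7/12 = 885.48 kip·ft.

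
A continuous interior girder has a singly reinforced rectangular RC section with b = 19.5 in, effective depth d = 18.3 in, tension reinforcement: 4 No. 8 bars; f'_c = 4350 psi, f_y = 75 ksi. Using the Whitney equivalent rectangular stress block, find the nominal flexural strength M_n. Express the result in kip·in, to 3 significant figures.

M_n ≈ 3950 kip·in

A_s = 4 × 0.79 = 3.16 in².
T = A_s f_y = 3.16 × 75 = 237 kips.
a = T/(0.85 f'_c b) = 237/(0.85 × 4.35 × 19.5) = 3.287 in.
M_n = T(d − a/2) = 237 × (18.3 − 1.6435) = 3947.6 kip·in.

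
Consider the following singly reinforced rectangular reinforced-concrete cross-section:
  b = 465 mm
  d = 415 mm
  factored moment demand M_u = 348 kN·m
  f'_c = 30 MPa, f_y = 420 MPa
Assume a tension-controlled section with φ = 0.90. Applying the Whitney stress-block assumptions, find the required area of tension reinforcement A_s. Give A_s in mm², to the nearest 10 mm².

A_s ≈ 2480 mm²

M_n = M_u/φ = 348/0.90 = 386.667 kN·m.
With M_n = 0.85 f'_c a b (d − a/2), solve the quadratic for a:
a = d − √(d² − 2M_n/(0.85 f'_c b)) = 415 − √(415² − 2 × 386.667×10⁶/(0.85 × 30 × 465)) = 87.88 mm.
A_s = 0.85 f'_c a b / f_y = 0.85 × 30 × 87.88 × 465 / 420 = 2481.0 mm².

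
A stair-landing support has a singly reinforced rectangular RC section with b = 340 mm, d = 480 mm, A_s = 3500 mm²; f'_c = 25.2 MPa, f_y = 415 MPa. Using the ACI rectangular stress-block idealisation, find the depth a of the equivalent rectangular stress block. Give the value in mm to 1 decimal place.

T = A_s f_y = 3500 × 415 = 1452500 N = 1452.5 kN.
Setting C = 0.85 f'_c a b equal to T: a = 1452500/(0.85 × 25.2 × 340) = 199.4 mm.

a ≈ 199.4 mm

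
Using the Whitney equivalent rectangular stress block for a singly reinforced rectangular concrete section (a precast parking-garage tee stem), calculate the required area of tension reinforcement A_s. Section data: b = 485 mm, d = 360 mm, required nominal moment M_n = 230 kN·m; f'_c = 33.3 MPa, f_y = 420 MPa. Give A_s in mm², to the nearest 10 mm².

A_s ≈ 1630 mm²

With M_n = 0.85 f'_c a b (d − a/2), solve the quadratic for a:
a = d − √(d² − 2M_n/(0.85 f'_c b)) = 360 − √(360² − 2 × 230×10⁶/(0.85 × 33.3 × 485)) = 50.01 mm.
A_s = 0.85 f'_c a b / f_y = 0.85 × 33.3 × 50.01 × 485 / 420 = 1634.6 mm².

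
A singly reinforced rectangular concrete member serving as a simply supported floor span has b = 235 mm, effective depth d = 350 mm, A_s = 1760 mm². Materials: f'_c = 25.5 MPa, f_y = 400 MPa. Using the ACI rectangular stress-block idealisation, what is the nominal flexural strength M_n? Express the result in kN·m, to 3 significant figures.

M_n ≈ 198 kN·m

T = A_s f_y = 1760 × 400 = 704000 N = 704 kN.
From C = T: a = T/(0.85 f'_c b) = 704000/(0.85 × 25.5 × 235) = 138.21 mm.
M_n = T(d − a/2) = 704 kN × (350 − 69.105) mm = 197.75 kN·m.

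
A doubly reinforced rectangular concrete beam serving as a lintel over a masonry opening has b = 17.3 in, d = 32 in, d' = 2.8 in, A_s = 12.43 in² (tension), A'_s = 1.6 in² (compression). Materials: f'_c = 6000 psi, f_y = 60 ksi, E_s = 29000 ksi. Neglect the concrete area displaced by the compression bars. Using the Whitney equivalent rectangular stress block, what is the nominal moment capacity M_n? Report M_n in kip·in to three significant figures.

Assume both steels yield.
a = (A_s − A'_s) f_y/(0.85 f'_c b) = (12.43 − 1.6) × 60/(0.85 × 6 × 17.3) = 7.365 in.
c = a/β₁ = 7.365/0.75 = 9.820 in; ε'_s = 0.003(c − d')/c = 0.0021 ≥ ε_y = 0.0021, so the compression steel yields.
M_n = (A_s − A'_s) f_y (d − a/2) + A'_s f_y (d − d') = 649.8 × (32 − 3.6825) + 96 × (32 − 2.8) = 18400.7 + 2803.2 = 21203.9 kip·in.

M_n ≈ 21200 kip·in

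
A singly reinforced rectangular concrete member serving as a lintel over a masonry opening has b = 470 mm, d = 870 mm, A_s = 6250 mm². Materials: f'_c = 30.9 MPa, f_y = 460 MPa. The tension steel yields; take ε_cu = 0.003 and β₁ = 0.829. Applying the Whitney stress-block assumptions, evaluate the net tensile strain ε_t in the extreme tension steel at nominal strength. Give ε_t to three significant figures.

ε_t ≈ 0.00629

a = A_s f_y/(0.85 f'_c b) = 232.90 mm.
β₁ = 0.829, so c = a/β₁ = 232.90/0.829 = 280.94 mm.
From the linear strain diagram with ε_cu = 0.003: ε_t = 0.003 (d − c)/c = 0.003 × (870 − 280.94)/280.94 = 0.00629.
Since ε_t ≥ 0.005, the section is tension-controlled.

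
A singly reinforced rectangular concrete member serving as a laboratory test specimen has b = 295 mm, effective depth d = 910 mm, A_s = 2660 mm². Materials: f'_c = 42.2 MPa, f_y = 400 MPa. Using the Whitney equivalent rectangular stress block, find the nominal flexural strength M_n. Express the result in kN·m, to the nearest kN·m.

M_n ≈ 915 kN·m

T = A_s f_y = 2660 × 400 = 1064000 N = 1064 kN.
From C = T: a = T/(0.85 f'_c b) = 1064000/(0.85 × 42.2 × 295) = 100.55 mm.
M_n = T(d − a/2) = 1064 kN × (910 − 50.275) mm = 914.75 kN·m.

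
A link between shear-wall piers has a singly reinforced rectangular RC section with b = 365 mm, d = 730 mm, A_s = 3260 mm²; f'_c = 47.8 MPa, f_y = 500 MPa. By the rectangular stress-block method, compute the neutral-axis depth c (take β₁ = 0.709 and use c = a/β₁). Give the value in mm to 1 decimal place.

c ≈ 155.0 mm

T = A_s f_y = 3260 × 500 = 1630000 N = 1630 kN.
Setting C = 0.85 f'_c a b equal to T: a = 1630000/(0.85 × 47.8 × 365) = 109.913 mm.
With β₁ = 0.709, c = a/β₁ = 109.913/0.709 = 155.0 mm.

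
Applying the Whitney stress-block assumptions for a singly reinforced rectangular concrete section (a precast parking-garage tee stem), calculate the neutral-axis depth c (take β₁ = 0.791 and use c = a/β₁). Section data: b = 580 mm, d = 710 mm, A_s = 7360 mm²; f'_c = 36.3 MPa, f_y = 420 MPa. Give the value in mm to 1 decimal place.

T = A_s f_y = 7360 × 420 = 3091200 N = 3091.2 kN.
Setting C = 0.85 f'_c a b equal to T: a = 3091200/(0.85 × 36.3 × 580) = 172.732 mm.
With β₁ = 0.791, c = a/β₁ = 172.732/0.791 = 218.4 mm.

c ≈ 218.4 mm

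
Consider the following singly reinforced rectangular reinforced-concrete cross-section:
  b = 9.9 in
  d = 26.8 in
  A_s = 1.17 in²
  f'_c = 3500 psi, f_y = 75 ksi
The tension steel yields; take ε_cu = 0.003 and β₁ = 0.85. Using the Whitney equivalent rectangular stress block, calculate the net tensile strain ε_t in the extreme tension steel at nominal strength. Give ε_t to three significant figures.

ε_t ≈ 0.0199

a = A_s f_y/(0.85 f'_c b) = 2.979 in.
β₁ = 0.85, so c = a/β₁ = 2.979/0.85 = 3.505 in.
From the linear strain diagram with ε_cu = 0.003: ε_t = 0.003 (d − c)/c = 0.003 × (26.8 − 3.505)/3.505 = 0.0199.
Since ε_t ≥ 0.005, the section is tension-controlled.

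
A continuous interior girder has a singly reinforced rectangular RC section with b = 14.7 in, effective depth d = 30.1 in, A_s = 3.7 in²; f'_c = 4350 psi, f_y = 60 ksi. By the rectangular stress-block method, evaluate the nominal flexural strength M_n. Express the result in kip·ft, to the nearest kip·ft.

T = A_s f_y = 3.7 × 60 = 222 kips.
a = T/(0.85 f'_c b) = 222/(0.85 × 4.35 × 14.7) = 4.084 in.
M_n = T(d − a/2) = 222 × (30.1 − 2.042) = 6228.9 kip·in = 6228.9/12 = 519.08 kip·ft.

M_n ≈ 519 kip·ft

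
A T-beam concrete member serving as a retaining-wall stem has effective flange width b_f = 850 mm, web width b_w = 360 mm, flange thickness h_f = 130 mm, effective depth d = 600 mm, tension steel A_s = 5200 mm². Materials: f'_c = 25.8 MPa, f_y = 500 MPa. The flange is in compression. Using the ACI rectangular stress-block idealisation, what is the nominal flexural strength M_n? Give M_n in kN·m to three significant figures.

M_n ≈ 1380 kN·m

Tension: T = A_s f_y = 5200 × 500 = 2600000 N.
Try a within the flange: a = T/(0.85 f'_c b_f) = 2600000/(0.85 × 25.8 × 850) = 139.48 mm.
a = 139.48 > h_f = 130 mm: the block extends into the web. Split into flange-overhang and web parts.
C_f = 0.85 f'_c (b_f − b_w) h_f = 0.85 × 25.8 × (850 − 360) × 130 = 1396941 N.
Remaining web compression depth: a_w = (T − C_f)/(0.85 f'_c b_w) = (2600000 − 1396941)/(0.85 × 25.8 × 360) = 152.39 mm.
M_n = C_f(d − h_f/2) + (T − C_f)(d − a_w/2) = 1396941 × (600 − 65) + 1203059 × (600 − 76.195) = 747.36 + 630.17 = 1377.53 × 10⁶ N·mm.
M_n = 1377.53 kN·m.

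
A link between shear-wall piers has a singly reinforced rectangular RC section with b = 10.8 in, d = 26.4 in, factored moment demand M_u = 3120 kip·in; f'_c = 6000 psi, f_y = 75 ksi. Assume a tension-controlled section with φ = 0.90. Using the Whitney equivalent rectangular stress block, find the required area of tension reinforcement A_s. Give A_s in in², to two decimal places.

M_n = M_u/φ = 3120/0.90 = 3466.67 kip·in.
From M_n = 0.85 f'_c a b (d − a/2):
a = d − √(d² − 2M_n/(0.85 f'_c b)) = 26.4 − √(26.4² − 2 × 3466.67/(0.85 × 6 × 10.8)) = 2.503 in.
A_s = 0.85 f'_c a b / f_y = 0.85 × 6 × 2.503 × 10.8 / 75 = 1.838 in².

A_s ≈ 1.84 in²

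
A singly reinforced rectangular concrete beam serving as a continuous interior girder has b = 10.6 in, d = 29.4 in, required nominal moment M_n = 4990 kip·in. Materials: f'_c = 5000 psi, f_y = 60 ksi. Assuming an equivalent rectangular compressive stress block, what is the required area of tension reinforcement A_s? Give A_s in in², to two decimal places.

From M_n = 0.85 f'_c a b (d − a/2):
a = d − √(d² − 2M_n/(0.85 f'_c b)) = 29.4 − √(29.4² − 2 × 4990/(0.85 × 5 × 10.6)) = 4.046 in.
A_s = 0.85 f'_c a b / f_y = 0.85 × 5 × 4.046 × 10.6 / 60 = 3.038 in².

A_s ≈ 3.04 in²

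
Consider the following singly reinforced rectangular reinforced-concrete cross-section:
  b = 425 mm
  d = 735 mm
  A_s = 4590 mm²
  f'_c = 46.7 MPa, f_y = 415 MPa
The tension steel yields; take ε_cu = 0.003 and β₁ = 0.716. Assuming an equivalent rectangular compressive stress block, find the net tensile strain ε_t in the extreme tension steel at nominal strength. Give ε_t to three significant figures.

a = A_s f_y/(0.85 f'_c b) = 112.91 mm.
β₁ = 0.716, so c = a/β₁ = 112.91/0.716 = 157.70 mm.
From the linear strain diagram with ε_cu = 0.003: ε_t = 0.003 (d − c)/c = 0.003 × (735 − 157.70)/157.70 = 0.0110.
Since ε_t ≥ 0.005, the section is tension-controlled.

ε_t ≈ 0.0110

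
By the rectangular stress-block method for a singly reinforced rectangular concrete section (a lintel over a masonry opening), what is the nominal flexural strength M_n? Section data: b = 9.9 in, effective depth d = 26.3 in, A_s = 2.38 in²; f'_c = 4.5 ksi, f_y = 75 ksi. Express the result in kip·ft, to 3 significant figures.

M_n ≈ 356 kip·ft

T = A_s f_y = 2.38 × 75 = 178.5 kips.
a = T/(0.85 f'_c b) = 178.5/(0.85 × 4.5 × 9.9) = 4.714 in.
M_n = T(d − a/2) = 178.5 × (26.3 − 2.357) = 4273.8 kip·in = 4273.8/12 = 356.15 kip·ft.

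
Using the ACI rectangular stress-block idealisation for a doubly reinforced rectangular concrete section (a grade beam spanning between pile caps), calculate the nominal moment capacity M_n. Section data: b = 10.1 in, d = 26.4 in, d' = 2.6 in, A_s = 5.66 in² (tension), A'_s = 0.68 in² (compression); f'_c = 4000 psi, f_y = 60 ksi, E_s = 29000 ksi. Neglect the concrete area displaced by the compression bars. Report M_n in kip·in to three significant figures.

M_n ≈ 7560 kip·in

Assume both steels yield.
a = (A_s − A'_s) f_y/(0.85 f'_c b) = (5.66 − 0.68) × 60/(0.85 × 4 × 10.1) = 8.701 in.
c = a/β₁ = 8.701/0.85 = 10.236 in; ε'_s = 0.003(c − d')/c = 0.0022 ≥ ε_y = 0.0021, so the compression steel yields.
M_n = (A_s − A'_s) f_y (d − a/2) + A'_s f_y (d − d') = 298.8 × (26.4 − 4.3505) + 40.8 × (26.4 − 2.6) = 6588.4 + 971.0 = 7559.4 kip·in.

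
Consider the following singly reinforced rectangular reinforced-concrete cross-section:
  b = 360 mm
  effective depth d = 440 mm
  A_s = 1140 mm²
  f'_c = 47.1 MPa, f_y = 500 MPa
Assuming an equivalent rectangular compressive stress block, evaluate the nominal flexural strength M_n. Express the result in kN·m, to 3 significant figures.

M_n ≈ 240 kN·m

T = A_s f_y = 1140 × 500 = 570000 N = 570 kN.
From C = T: a = T/(0.85 f'_c b) = 570000/(0.85 × 47.1 × 360) = 39.55 mm.
M_n = T(d − a/2) = 570 kN × (440 − 19.775) mm = 239.53 kN·m.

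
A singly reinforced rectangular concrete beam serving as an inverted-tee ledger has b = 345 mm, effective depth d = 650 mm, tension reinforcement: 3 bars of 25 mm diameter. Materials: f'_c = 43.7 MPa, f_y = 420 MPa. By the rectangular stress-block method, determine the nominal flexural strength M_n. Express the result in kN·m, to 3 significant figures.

A_s = 3 × 491 = 1473 mm².
T = A_s f_y = 1473 × 420 = 618660 N = 618.66 kN.
From C = T: a = T/(0.85 f'_c b) = 618660/(0.85 × 43.7 × 345) = 48.28 mm.
M_n = T(d − a/2) = 618.66 kN × (650 − 24.14) mm = 387.19 kN·m.

M_n ≈ 387 kN·m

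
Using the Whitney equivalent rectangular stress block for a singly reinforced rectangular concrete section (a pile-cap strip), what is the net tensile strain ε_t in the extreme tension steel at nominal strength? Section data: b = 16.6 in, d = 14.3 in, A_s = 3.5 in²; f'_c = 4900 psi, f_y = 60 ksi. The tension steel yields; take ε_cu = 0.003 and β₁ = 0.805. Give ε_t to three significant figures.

a = A_s f_y/(0.85 f'_c b) = 3.037 in.
β₁ = 0.805, so c = a/β₁ = 3.037/0.805 = 3.773 in.
From the linear strain diagram with ε_cu = 0.003: ε_t = 0.003 (d − c)/c = 0.003 × (14.3 − 3.773)/3.773 = 0.00837.
Since ε_t ≥ 0.005, the section is tension-controlled.

ε_t ≈ 0.00837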